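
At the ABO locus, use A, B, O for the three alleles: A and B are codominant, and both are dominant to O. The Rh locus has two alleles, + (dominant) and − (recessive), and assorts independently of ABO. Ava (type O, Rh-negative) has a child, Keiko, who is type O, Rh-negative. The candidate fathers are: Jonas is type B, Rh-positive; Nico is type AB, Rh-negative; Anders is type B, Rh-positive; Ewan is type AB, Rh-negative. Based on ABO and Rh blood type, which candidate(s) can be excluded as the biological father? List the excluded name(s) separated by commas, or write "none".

A candidate is excluded only if no genotype consistent with his phenotype could produce a type O, Rh-negative child with a type O, Rh-negative mother.
Nico (type AB, Rh-): no genotype consistent with that phenotype can produce a type-O Rh- child with a type-O mother.
Ewan (type AB, Rh-): no genotype consistent with that phenotype can produce a type-O Rh- child with a type-O mother.

Nico, Ewan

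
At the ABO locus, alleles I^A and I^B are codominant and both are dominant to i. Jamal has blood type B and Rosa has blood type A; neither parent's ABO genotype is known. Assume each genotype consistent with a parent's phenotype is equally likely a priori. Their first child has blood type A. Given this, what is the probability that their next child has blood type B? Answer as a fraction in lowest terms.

1/12

Possible genotypes: Jamal ∈ {I^B I^B, I^B i}; Rosa ∈ {I^A I^A, I^A i}.
Weight each parental genotype pair by prior × P(type-A child):
  I^B i × I^A I^A: posterior weight 2/3; P(next child type B) = 0.
  I^B i × I^A i: posterior weight 1/3; P(next child type B) = 1/4.
Weighted sum = 1/12.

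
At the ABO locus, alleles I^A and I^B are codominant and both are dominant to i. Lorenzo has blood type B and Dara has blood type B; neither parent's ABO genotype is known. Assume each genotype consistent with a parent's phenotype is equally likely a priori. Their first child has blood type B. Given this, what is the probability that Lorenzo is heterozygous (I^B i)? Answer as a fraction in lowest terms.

7/15

Possible genotypes: Lorenzo ∈ {I^B I^B, I^B i}; Dara ∈ {I^B I^B, I^B i}.
Weight each parental genotype pair by prior × P(type-B child):
  I^B I^B × I^B I^B: posterior weight 4/15.
  I^B I^B × I^B i: posterior weight 4/15.
  I^B i × I^B I^B: posterior weight 4/15.
  I^B i × I^B i: posterior weight 1/5.
Sum the posterior weight over pairs where Lorenzo is I^B i: 7/15.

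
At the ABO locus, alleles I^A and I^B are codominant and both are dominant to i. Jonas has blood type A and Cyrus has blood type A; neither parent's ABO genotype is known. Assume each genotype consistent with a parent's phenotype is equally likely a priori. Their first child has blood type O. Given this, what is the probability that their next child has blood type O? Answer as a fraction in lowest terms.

Possible genotypes: Jonas ∈ {I^A I^A, I^A i}; Cyrus ∈ {I^A I^A, I^A i}.
Weight each parental genotype pair by prior × P(type-O child):
  I^A i × I^A i: posterior weight 1; P(next child type O) = 1/4.
Weighted sum = 1/4.

1/4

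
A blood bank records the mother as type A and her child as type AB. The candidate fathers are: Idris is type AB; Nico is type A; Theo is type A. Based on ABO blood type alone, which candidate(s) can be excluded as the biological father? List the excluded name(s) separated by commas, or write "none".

Nico, Theo

A candidate is excluded only if no genotype consistent with his phenotype could produce a type AB child with a type A mother.
Nico (type A): no genotype consistent with that phenotype can produce a type-AB child with a type-A mother.
Theo (type A): no genotype consistent with that phenotype can produce a type-AB child with a type-A mother.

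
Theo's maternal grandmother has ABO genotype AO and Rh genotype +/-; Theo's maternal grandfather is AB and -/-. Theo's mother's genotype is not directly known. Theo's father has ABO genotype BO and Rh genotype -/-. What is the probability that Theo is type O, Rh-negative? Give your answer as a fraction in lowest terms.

3/32

Theo's mother's ABO genotype from AO × AB: 1/4 AA, 1/4 AB, 1/4 AO, 1/4 BO.
Crossing each possibility with the father BO and summing P(type O): 1/4·0 + 1/4·0 + 1/4·1/4 + 1/4·1/4 = 1/8.
Similarly for Rh via the mother's Rh distribution: P(Rh-) = 3/4.
Independent loci: 1/8 × 3/4 = 3/32.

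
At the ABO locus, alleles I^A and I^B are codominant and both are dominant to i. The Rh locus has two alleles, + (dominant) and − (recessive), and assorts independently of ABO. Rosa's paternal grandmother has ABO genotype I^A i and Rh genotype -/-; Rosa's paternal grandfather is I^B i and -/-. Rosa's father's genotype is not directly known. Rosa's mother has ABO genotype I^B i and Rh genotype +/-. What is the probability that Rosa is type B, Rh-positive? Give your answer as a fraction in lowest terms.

1/4

Rosa's father's ABO genotype from I^A i × I^B i: 1/4 I^A I^B, 1/4 I^A i, 1/4 I^B i, 1/4 i i.
Crossing each possibility with the mother I^B i and summing P(type B): 1/4·1/2 + 1/4·1/4 + 1/4·3/4 + 1/4·1/2 = 1/2.
Similarly for Rh via the father's Rh distribution: P(Rh+) = 1/2.
Independent loci: 1/2 × 1/2 = 1/4.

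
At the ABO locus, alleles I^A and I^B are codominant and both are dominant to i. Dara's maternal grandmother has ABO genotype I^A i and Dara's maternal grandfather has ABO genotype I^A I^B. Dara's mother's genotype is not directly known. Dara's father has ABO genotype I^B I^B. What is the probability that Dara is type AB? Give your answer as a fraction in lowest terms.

1/2

Dara's mother's ABO genotype from I^A i × I^A I^B: 1/4 I^A I^A, 1/4 I^A I^B, 1/4 I^A i, 1/4 I^B i.
Crossing each possibility with the father I^B I^B and summing P(type AB): 1/4·1 + 1/4·1/2 + 1/4·1/2 + 1/4·0 = 1/2.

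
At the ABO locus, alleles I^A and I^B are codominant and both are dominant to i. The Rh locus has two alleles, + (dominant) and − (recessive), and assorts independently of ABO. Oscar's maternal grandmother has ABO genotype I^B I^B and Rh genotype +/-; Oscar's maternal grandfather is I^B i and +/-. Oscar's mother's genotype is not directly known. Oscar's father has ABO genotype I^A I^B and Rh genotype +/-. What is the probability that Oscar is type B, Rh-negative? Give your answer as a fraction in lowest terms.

Oscar's mother's ABO genotype from I^B I^B × I^B i: 1/2 I^B I^B, 1/2 I^B i.
Crossing each possibility with the father I^A I^B and summing P(type B): 1/2·1/2 + 1/2·1/2 = 1/2.
Similarly for Rh via the mother's Rh distribution: P(Rh-) = 1/4.
Independent loci: 1/2 × 1/4 = 1/8.

1/8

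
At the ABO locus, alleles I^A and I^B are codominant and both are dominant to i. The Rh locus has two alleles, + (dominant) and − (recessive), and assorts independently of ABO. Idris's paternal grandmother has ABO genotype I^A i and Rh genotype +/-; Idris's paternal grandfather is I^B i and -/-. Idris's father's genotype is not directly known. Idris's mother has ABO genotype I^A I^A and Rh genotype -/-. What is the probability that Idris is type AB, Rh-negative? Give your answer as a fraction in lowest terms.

Idris's father's ABO genotype from I^A i × I^B i: 1/4 I^A I^B, 1/4 I^A i, 1/4 I^B i, 1/4 i i.
Crossing each possibility with the mother I^A I^A and summing P(type AB): 1/4·1/2 + 1/4·0 + 1/4·1/2 + 1/4·0 = 1/4.
Similarly for Rh via the father's Rh distribution: P(Rh-) = 3/4.
Independent loci: 1/4 × 3/4 = 3/16.

3/16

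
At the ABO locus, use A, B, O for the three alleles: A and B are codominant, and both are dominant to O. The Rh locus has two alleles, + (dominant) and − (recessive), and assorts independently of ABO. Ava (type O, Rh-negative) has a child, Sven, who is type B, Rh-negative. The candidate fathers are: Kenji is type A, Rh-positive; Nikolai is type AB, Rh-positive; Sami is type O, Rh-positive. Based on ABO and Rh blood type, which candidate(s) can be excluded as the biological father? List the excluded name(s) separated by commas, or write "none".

A candidate is excluded only if no genotype consistent with his phenotype could produce a type B, Rh-negative child with a type O, Rh-negative mother.
Kenji (type A, Rh+): no genotype consistent with that phenotype can produce a type-B Rh- child with a type-O mother.
Sami (type O, Rh+): no genotype consistent with that phenotype can produce a type-B Rh- child with a type-O mother.

Kenji, Sami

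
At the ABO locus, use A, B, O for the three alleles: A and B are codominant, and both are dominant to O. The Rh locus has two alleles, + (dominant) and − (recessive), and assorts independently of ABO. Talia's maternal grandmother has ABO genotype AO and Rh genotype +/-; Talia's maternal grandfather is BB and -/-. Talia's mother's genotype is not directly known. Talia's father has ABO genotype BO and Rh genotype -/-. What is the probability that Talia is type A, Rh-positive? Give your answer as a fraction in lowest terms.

1/32

Talia's mother's ABO genotype from AO × BB: 1/2 AB, 1/2 BO.
Crossing each possibility with the father BO and summing P(type A): 1/2·1/4 + 1/2·0 = 1/8.
Similarly for Rh via the mother's Rh distribution: P(Rh+) = 1/4.
Independent loci: 1/8 × 1/4 = 1/32.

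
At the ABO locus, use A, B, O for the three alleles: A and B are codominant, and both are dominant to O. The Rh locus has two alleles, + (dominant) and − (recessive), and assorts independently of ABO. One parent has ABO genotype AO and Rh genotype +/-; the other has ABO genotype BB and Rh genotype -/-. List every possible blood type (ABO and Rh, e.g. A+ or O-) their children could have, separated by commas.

Gametes from AO × BB give offspring ABO genotypes AB, BO, i.e. phenotypes B, AB.
Rh cross +/- × -/- → phenotypes Rh+, Rh-.
Combining independently: B+, B-, AB+, AB-.

B+, B-, AB+, AB-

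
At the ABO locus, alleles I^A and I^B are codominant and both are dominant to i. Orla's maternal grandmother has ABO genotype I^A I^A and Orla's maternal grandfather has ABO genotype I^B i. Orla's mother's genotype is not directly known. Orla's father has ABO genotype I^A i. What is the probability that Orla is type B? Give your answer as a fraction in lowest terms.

Orla's mother's ABO genotype from I^A I^A × I^B i: 1/2 I^A I^B, 1/2 I^A i.
Crossing each possibility with the father I^A i and summing P(type B): 1/2·1/4 + 1/2·0 = 1/8.

1/8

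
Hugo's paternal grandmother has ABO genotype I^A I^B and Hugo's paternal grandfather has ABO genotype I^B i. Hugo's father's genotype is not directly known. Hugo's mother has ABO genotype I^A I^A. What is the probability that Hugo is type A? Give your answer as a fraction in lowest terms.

1/2

Hugo's father's ABO genotype from I^A I^B × I^B i: 1/4 I^A I^B, 1/4 I^A i, 1/4 I^B I^B, 1/4 I^B i.
Crossing each possibility with the mother I^A I^A and summing P(type A): 1/4·1/2 + 1/4·1 + 1/4·0 + 1/4·1/2 = 1/2.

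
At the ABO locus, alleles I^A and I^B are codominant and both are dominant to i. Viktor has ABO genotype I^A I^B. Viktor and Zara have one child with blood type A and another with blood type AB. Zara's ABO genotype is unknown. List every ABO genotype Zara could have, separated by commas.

For each candidate genotype of Zara, check whether crossing it with I^A I^B can produce every observed child phenotype.
  I^A I^A → possible child types {A, AB} ✓
  I^A I^B → possible child types {A, B, AB} ✓
  I^A i → possible child types {A, B, AB} ✓
  I^B I^B → possible child types {B, AB} ✗
  I^B i → possible child types {A, B, AB} ✓
  i i → possible child types {A, B} ✗

I^A I^A, I^A I^B, I^A i, I^B i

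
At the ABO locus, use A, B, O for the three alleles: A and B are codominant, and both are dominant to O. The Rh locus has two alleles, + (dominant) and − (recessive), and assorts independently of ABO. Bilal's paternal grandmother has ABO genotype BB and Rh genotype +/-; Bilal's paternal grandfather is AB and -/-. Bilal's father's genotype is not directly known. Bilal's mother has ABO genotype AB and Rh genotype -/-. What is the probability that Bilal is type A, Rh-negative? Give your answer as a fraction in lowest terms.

Bilal's father's ABO genotype from BB × AB: 1/2 AB, 1/2 BB.
Crossing each possibility with the mother AB and summing P(type A): 1/2·1/4 + 1/2·0 = 1/8.
Similarly for Rh via the father's Rh distribution: P(Rh-) = 3/4.
Independent loci: 1/8 × 3/4 = 3/32.

3/32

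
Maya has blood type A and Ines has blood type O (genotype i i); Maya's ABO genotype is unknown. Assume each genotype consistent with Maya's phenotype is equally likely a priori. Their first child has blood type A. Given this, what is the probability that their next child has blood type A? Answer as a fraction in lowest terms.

Possible genotypes: Maya ∈ {I^A I^A, I^A i}; Ines ∈ {i i}.
Weight each parental genotype pair by prior × P(type-A child):
  I^A I^A × i i: posterior weight 2/3; P(next child type A) = 1.
  I^A i × i i: posterior weight 1/3; P(next child type A) = 1/2.
Weighted sum = 5/6.

5/6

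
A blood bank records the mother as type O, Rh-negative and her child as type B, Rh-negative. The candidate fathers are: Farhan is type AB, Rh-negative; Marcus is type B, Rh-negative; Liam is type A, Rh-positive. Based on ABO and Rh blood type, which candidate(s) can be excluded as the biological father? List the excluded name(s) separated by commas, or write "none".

Liam

A candidate is excluded only if no genotype consistent with his phenotype could produce a type B, Rh-negative child with a type O, Rh-negative mother.
Liam (type A, Rh+): no genotype consistent with that phenotype can produce a type-B Rh- child with a type-O mother.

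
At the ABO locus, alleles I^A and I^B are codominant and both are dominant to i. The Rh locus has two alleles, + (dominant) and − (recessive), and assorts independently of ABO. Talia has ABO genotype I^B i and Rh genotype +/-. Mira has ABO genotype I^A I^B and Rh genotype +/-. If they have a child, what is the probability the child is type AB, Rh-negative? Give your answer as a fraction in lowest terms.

ABO cross I^B i × I^A I^B → offspring phenotypes: 1/4 A, 1/2 B, 1/4 AB.
Rh cross +/- × +/- → 3/4 Rh+, 1/4 Rh-.
Independent loci: P(type AB, Rh-negative) = 1/4 × 1/4 = 1/16.

1/16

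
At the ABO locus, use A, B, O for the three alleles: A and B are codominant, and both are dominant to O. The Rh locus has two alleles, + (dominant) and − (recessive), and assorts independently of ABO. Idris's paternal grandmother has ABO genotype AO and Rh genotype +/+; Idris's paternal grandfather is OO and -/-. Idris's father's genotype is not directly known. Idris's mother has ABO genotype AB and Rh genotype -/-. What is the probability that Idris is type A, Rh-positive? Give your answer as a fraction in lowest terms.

1/4

Idris's father's ABO genotype from AO × OO: 1/2 AO, 1/2 OO.
Crossing each possibility with the mother AB and summing P(type A): 1/2·1/2 + 1/2·1/2 = 1/2.
Similarly for Rh via the father's Rh distribution: P(Rh+) = 1/2.
Independent loci: 1/2 × 1/2 = 1/4.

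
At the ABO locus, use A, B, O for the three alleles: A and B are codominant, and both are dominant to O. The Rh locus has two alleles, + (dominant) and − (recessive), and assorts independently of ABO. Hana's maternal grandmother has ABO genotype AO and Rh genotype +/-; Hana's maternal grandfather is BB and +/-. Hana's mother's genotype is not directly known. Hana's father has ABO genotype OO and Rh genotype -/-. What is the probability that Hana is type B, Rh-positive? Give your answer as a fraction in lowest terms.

1/4

Hana's mother's ABO genotype from AO × BB: 1/2 AB, 1/2 BO.
Crossing each possibility with the father OO and summing P(type B): 1/2·1/2 + 1/2·1/2 = 1/2.
Similarly for Rh via the mother's Rh distribution: P(Rh+) = 1/2.
Independent loci: 1/2 × 1/2 = 1/4.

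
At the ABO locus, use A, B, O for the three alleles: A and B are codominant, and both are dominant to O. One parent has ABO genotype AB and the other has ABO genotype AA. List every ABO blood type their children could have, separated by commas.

A, AB

Gametes from AB × AA give offspring ABO genotypes AA, AB, i.e. phenotypes A, AB.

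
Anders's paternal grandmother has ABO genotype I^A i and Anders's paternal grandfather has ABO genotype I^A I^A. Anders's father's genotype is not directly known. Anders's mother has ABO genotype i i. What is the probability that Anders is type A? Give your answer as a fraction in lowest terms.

Anders's father's ABO genotype from I^A i × I^A I^A: 1/2 I^A I^A, 1/2 I^A i.
Crossing each possibility with the mother i i and summing P(type A): 1/2·1 + 1/2·1/2 = 3/4.

3/4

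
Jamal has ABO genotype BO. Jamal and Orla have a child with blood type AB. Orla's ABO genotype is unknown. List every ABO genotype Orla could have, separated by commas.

For each candidate genotype of Orla, check whether crossing it with BO can produce every observed child phenotype.
  AA → possible child types {A, AB} ✓
  AB → possible child types {A, B, AB} ✓
  AO → possible child types {O, A, B, AB} ✓
  BB → possible child types {B} ✗
  BO → possible child types {O, B} ✗
  OO → possible child types {O, B} ✗

AA, AB, AO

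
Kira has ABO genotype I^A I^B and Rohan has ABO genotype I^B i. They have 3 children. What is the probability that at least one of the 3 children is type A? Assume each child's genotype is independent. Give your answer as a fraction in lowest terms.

37/64

ABO cross I^A I^B × I^B i → 1/4 A, 1/2 B, 1/4 AB.
So P(type A) = 1/4 per child.
P(none) = (3/4)^3 = 27/64; P(at least one) = 1 − 27/64 = 37/64.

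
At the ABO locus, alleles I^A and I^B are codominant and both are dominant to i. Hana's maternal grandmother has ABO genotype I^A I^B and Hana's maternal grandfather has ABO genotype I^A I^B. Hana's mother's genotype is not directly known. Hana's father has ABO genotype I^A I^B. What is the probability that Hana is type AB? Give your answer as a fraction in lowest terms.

Hana's mother's ABO genotype from I^A I^B × I^A I^B: 1/4 I^A I^A, 1/2 I^A I^B, 1/4 I^B I^B.
Crossing each possibility with the father I^A I^B and summing P(type AB): 1/4·1/2 + 1/2·1/2 + 1/4·1/2 = 1/2.

1/2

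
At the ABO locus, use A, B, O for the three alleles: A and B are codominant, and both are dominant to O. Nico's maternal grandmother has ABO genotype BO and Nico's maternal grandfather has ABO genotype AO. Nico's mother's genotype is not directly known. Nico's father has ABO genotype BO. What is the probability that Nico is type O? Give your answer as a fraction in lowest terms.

Nico's mother's ABO genotype from BO × AO: 1/4 AB, 1/4 AO, 1/4 BO, 1/4 OO.
Crossing each possibility with the father BO and summing P(type O): 1/4·0 + 1/4·1/4 + 1/4·1/4 + 1/4·1/2 = 1/4.

1/4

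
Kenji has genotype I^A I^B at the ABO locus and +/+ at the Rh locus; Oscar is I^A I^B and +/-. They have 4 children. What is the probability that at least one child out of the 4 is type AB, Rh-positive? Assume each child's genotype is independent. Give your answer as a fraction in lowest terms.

ABO cross I^A I^B × I^A I^B → 1/4 A, 1/4 B, 1/2 AB.
Rh cross +/+ × +/- → 1 Rh+; so P(type AB, Rh-positive) = 1/2 × 1 = 1/2 per child.
P(none) = (1/2)^4 = 1/16; P(at least one) = 1 − 1/16 = 15/16.

15/16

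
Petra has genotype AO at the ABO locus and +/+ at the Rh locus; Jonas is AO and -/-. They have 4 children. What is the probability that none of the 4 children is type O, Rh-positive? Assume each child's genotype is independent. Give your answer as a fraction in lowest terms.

ABO cross AO × AO → 1/4 O, 3/4 A.
Rh cross +/+ × -/- → 1 Rh+; so P(type O, Rh-positive) = 1/4 × 1 = 1/4 per child.
P(not type O, Rh-positive) = 3/4 for one child; (3/4)^4 = 81/256.

81/256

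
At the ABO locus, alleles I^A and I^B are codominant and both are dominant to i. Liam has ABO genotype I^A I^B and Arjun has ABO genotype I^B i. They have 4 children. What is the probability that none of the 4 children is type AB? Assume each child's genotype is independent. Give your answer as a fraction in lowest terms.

ABO cross I^A I^B × I^B i → 1/4 A, 1/2 B, 1/4 AB.
So P(type AB) = 1/4 per child.
P(not type AB) = 3/4 for one child; (3/4)^4 = 81/256.

81/256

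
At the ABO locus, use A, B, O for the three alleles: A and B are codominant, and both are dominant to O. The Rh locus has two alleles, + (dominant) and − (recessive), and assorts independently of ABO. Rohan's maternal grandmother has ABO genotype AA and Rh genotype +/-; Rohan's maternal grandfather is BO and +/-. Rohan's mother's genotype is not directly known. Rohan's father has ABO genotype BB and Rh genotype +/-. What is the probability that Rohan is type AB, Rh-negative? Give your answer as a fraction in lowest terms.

1/8

Rohan's mother's ABO genotype from AA × BO: 1/2 AB, 1/2 AO.
Crossing each possibility with the father BB and summing P(type AB): 1/2·1/2 + 1/2·1/2 = 1/2.
Similarly for Rh via the mother's Rh distribution: P(Rh-) = 1/4.
Independent loci: 1/2 × 1/4 = 1/8.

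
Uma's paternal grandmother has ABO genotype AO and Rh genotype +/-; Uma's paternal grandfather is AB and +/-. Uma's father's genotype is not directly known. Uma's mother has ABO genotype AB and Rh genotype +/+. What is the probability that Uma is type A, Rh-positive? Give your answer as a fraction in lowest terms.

3/8

Uma's father's ABO genotype from AO × AB: 1/4 AA, 1/4 AB, 1/4 AO, 1/4 BO.
Crossing each possibility with the mother AB and summing P(type A): 1/4·1/2 + 1/4·1/4 + 1/4·1/2 + 1/4·1/4 = 3/8.
Similarly for Rh via the father's Rh distribution: P(Rh+) = 1.
Independent loci: 3/8 × 1 = 3/8.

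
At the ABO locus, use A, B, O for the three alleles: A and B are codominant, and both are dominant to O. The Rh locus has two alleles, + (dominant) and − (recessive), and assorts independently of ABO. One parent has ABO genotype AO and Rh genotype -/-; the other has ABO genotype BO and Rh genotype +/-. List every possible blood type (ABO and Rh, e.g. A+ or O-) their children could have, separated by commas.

Gametes from AO × BO give offspring ABO genotypes AB, AO, BO, OO, i.e. phenotypes O, A, B, AB.
Rh cross -/- × +/- → phenotypes Rh+, Rh-.
Combining independently: O+, O-, A+, A-, B+, B-, AB+, AB-.

O+, O-, A+, A-, B+, B-, AB+, AB-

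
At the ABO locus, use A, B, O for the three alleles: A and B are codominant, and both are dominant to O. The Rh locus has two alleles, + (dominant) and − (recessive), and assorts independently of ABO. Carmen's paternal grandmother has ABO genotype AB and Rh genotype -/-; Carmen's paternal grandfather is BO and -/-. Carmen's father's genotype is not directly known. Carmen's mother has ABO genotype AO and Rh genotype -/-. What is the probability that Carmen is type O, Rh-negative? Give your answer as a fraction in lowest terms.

1/8

Carmen's father's ABO genotype from AB × BO: 1/4 AB, 1/4 AO, 1/4 BB, 1/4 BO.
Crossing each possibility with the mother AO and summing P(type O): 1/4·0 + 1/4·1/4 + 1/4·0 + 1/4·1/4 = 1/8.
Similarly for Rh via the father's Rh distribution: P(Rh-) = 1.
Independent loci: 1/8 × 1 = 1/8.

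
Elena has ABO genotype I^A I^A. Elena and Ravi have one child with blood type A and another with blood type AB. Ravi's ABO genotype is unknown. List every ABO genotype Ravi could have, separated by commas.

For each candidate genotype of Ravi, check whether crossing it with I^A I^A can produce every observed child phenotype.
  I^A I^A → possible child types {A} ✗
  I^A I^B → possible child types {A, AB} ✓
  I^A i → possible child types {A} ✗
  I^B I^B → possible child types {AB} ✗
  I^B i → possible child types {A, AB} ✓
  i i → possible child types {A} ✗

I^A I^B, I^B i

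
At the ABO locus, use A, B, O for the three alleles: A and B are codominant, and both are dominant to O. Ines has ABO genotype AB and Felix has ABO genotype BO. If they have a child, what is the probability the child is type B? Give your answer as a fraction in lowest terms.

ABO cross AB × BO → offspring phenotypes: 1/4 A, 1/2 B, 1/4 AB.
So P(type B) = 1/2.

1/2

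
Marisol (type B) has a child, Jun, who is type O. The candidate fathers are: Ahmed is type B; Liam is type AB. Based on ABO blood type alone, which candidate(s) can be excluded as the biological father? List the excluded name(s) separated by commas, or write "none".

Liam

A candidate is excluded only if no genotype consistent with his phenotype could produce a type O child with a type B mother.
Liam (type AB): no genotype consistent with that phenotype can produce a type-O child with a type-B mother.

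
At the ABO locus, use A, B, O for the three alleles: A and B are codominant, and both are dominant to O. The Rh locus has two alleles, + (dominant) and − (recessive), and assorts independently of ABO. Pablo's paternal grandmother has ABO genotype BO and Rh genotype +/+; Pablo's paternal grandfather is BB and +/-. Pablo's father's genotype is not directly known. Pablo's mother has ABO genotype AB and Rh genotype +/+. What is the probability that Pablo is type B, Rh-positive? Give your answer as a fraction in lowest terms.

Pablo's father's ABO genotype from BO × BB: 1/2 BB, 1/2 BO.
Crossing each possibility with the mother AB and summing P(type B): 1/2·1/2 + 1/2·1/2 = 1/2.
Similarly for Rh via the father's Rh distribution: P(Rh+) = 1.
Independent loci: 1/2 × 1 = 1/2.

1/2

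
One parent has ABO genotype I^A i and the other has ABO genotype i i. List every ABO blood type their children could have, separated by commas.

O, A

Gametes from I^A i × i i give offspring ABO genotypes I^A i, i i, i.e. phenotypes O, A.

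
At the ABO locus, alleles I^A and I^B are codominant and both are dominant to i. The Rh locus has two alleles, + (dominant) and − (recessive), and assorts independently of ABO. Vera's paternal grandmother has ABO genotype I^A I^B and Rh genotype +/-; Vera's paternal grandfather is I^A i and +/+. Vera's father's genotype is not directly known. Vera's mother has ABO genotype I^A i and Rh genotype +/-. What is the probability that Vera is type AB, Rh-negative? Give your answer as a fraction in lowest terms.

Vera's father's ABO genotype from I^A I^B × I^A i: 1/4 I^A I^A, 1/4 I^A I^B, 1/4 I^A i, 1/4 I^B i.
Crossing each possibility with the mother I^A i and summing P(type AB): 1/4·0 + 1/4·1/4 + 1/4·0 + 1/4·1/4 = 1/8.
Similarly for Rh via the father's Rh distribution: P(Rh-) = 1/8.
Independent loci: 1/8 × 1/8 = 1/64.

1/64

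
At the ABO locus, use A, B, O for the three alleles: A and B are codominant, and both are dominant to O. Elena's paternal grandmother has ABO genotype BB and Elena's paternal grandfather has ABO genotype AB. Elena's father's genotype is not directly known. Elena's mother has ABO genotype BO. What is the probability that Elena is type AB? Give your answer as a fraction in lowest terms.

Elena's father's ABO genotype from BB × AB: 1/2 AB, 1/2 BB.
Crossing each possibility with the mother BO and summing P(type AB): 1/2·1/4 + 1/2·0 = 1/8.

1/8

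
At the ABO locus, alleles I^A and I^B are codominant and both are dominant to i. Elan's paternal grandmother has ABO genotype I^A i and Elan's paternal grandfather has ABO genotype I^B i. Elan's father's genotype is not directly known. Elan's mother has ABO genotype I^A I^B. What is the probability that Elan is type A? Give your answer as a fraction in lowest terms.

Elan's father's ABO genotype from I^A i × I^B i: 1/4 I^A I^B, 1/4 I^A i, 1/4 I^B i, 1/4 i i.
Crossing each possibility with the mother I^A I^B and summing P(type A): 1/4·1/4 + 1/4·1/2 + 1/4·1/4 + 1/4·1/2 = 3/8.

3/8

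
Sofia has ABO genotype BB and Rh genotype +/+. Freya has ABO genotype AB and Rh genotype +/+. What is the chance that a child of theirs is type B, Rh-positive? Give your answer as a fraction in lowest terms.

ABO cross BB × AB → offspring phenotypes: 1/2 B, 1/2 AB.
Rh cross +/+ × +/+ → 1 Rh+.
Independent loci: P(type B, Rh-positive) = 1/2 × 1 = 1/2.

1/2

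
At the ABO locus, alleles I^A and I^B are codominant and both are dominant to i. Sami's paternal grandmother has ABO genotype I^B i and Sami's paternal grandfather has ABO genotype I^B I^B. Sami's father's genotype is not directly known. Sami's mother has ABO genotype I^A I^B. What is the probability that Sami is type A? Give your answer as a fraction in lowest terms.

1/8

Sami's father's ABO genotype from I^B i × I^B I^B: 1/2 I^B I^B, 1/2 I^B i.
Crossing each possibility with the mother I^A I^B and summing P(type A): 1/2·0 + 1/2·1/4 = 1/8.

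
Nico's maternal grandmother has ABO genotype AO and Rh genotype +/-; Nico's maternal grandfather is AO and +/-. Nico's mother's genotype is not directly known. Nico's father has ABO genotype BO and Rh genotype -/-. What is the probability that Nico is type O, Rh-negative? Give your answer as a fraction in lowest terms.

Nico's mother's ABO genotype from AO × AO: 1/4 AA, 1/2 AO, 1/4 OO.
Crossing each possibility with the father BO and summing P(type O): 1/4·0 + 1/2·1/4 + 1/4·1/2 = 1/4.
Similarly for Rh via the mother's Rh distribution: P(Rh-) = 1/2.
Independent loci: 1/4 × 1/2 = 1/8.

1/8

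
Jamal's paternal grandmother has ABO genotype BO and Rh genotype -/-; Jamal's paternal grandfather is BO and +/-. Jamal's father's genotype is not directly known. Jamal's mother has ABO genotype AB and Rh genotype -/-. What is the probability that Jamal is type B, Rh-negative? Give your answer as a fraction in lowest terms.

Jamal's father's ABO genotype from BO × BO: 1/4 BB, 1/2 BO, 1/4 OO.
Crossing each possibility with the mother AB and summing P(type B): 1/4·1/2 + 1/2·1/2 + 1/4·1/2 = 1/2.
Similarly for Rh via the father's Rh distribution: P(Rh-) = 3/4.
Independent loci: 1/2 × 3/4 = 3/8.

3/8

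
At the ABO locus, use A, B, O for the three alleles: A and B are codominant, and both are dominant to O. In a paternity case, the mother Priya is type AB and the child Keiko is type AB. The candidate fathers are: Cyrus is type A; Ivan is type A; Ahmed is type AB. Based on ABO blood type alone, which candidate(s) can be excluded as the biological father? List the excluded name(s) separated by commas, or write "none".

none

A candidate is excluded only if no genotype consistent with his phenotype could produce a type AB child with a type AB mother.
Every candidate has at least one consistent genotype combination, so none can be excluded.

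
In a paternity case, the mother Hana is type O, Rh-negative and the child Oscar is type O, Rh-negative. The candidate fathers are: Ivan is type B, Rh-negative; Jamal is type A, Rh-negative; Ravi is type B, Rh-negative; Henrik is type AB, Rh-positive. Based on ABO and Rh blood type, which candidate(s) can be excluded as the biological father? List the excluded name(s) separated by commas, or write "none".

Henrik

A candidate is excluded only if no genotype consistent with his phenotype could produce a type O, Rh-negative child with a type O, Rh-negative mother.
Henrik (type AB, Rh+): no genotype consistent with that phenotype can produce a type-O Rh- child with a type-O mother.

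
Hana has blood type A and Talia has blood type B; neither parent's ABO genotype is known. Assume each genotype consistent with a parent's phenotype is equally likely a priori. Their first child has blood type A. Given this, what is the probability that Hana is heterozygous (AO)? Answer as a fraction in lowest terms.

1/3

Possible genotypes: Hana ∈ {AA, AO}; Talia ∈ {BB, BO}.
Weight each parental genotype pair by prior × P(type-A child):
  AA × BO: posterior weight 2/3.
  AO × BO: posterior weight 1/3.
Sum the posterior weight over pairs where Hana is AO: 1/3.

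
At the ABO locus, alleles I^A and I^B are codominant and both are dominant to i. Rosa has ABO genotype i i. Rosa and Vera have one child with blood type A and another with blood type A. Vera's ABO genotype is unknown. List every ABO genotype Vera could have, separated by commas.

I^A I^A, I^A I^B, I^A i

For each candidate genotype of Vera, check whether crossing it with i i can produce every observed child phenotype.
  I^A I^A → possible child types {A} ✓
  I^A I^B → possible child types {A, B} ✓
  I^A i → possible child types {O, A} ✓
  I^B I^B → possible child types {B} ✗
  I^B i → possible child types {O, B} ✗
  i i → possible child types {O} ✗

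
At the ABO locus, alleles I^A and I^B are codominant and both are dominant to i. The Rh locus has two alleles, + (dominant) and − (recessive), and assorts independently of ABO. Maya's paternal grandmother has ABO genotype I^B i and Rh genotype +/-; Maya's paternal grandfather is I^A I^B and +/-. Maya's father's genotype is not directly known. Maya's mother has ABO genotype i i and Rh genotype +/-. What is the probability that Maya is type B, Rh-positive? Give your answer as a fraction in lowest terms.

3/8

Maya's father's ABO genotype from I^B i × I^A I^B: 1/4 I^A I^B, 1/4 I^A i, 1/4 I^B I^B, 1/4 I^B i.
Crossing each possibility with the mother i i and summing P(type B): 1/4·1/2 + 1/4·0 + 1/4·1 + 1/4·1/2 = 1/2.
Similarly for Rh via the father's Rh distribution: P(Rh+) = 3/4.
Independent loci: 1/2 × 3/4 = 3/8.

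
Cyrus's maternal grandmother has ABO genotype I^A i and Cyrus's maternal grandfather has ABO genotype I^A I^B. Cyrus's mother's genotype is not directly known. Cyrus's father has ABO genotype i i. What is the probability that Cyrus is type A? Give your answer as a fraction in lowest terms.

1/2

Cyrus's mother's ABO genotype from I^A i × I^A I^B: 1/4 I^A I^A, 1/4 I^A I^B, 1/4 I^A i, 1/4 I^B i.
Crossing each possibility with the father i i and summing P(type A): 1/4·1 + 1/4·1/2 + 1/4·1/2 + 1/4·0 = 1/2.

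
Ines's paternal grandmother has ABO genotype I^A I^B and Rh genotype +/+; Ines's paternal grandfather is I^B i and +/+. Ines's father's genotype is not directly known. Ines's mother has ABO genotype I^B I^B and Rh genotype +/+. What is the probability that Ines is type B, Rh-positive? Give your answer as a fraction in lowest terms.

3/4

Ines's father's ABO genotype from I^A I^B × I^B i: 1/4 I^A I^B, 1/4 I^A i, 1/4 I^B I^B, 1/4 I^B i.
Crossing each possibility with the mother I^B I^B and summing P(type B): 1/4·1/2 + 1/4·1/2 + 1/4·1 + 1/4·1 = 3/4.
Similarly for Rh via the father's Rh distribution: P(Rh+) = 1.
Independent loci: 3/4 × 1 = 3/4.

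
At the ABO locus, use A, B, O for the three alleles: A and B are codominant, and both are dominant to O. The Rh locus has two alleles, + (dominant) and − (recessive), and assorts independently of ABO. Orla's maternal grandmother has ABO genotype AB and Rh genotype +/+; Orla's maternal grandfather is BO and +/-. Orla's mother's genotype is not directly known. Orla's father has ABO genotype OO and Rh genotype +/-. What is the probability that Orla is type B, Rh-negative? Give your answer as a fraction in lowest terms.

1/16

Orla's mother's ABO genotype from AB × BO: 1/4 AB, 1/4 AO, 1/4 BB, 1/4 BO.
Crossing each possibility with the father OO and summing P(type B): 1/4·1/2 + 1/4·0 + 1/4·1 + 1/4·1/2 = 1/2.
Similarly for Rh via the mother's Rh distribution: P(Rh-) = 1/8.
Independent loci: 1/2 × 1/8 = 1/16.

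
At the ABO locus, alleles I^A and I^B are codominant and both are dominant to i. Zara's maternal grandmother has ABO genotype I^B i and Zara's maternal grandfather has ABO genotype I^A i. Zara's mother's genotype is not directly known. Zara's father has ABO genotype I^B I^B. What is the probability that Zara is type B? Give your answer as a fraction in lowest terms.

3/4

Zara's mother's ABO genotype from I^B i × I^A i: 1/4 I^A I^B, 1/4 I^A i, 1/4 I^B i, 1/4 i i.
Crossing each possibility with the father I^B I^B and summing P(type B): 1/4·1/2 + 1/4·1/2 + 1/4·1 + 1/4·1 = 3/4.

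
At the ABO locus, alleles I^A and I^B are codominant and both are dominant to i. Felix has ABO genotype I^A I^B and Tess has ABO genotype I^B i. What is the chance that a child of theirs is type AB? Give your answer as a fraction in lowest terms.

1/4

ABO cross I^A I^B × I^B i → offspring phenotypes: 1/4 A, 1/2 B, 1/4 AB.
So P(type AB) = 1/4.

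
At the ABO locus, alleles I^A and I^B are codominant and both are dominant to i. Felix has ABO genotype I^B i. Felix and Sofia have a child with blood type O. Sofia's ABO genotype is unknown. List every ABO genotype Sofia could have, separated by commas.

For each candidate genotype of Sofia, check whether crossing it with I^B i can produce every observed child phenotype.
  I^A I^A → possible child types {A, AB} ✗
  I^A I^B → possible child types {A, B, AB} ✗
  I^A i → possible child types {O, A, B, AB} ✓
  I^B I^B → possible child types {B} ✗
  I^B i → possible child types {O, B} ✓
  i i → possible child types {O, B} ✓

I^A i, I^B i, i i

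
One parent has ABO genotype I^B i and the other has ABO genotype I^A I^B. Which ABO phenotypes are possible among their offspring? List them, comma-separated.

A, B, AB

Gametes from I^B i × I^A I^B give offspring ABO genotypes I^A I^B, I^A i, I^B I^B, I^B i, i.e. phenotypes A, B, AB.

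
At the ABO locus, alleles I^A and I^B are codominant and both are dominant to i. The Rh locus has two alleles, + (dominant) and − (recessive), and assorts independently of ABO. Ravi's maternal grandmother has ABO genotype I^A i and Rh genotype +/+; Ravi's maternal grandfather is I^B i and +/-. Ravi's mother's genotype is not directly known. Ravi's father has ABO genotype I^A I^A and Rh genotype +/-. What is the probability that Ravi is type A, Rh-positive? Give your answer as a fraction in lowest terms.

21/32

Ravi's mother's ABO genotype from I^A i × I^B i: 1/4 I^A I^B, 1/4 I^A i, 1/4 I^B i, 1/4 i i.
Crossing each possibility with the father I^A I^A and summing P(type A): 1/4·1/2 + 1/4·1 + 1/4·1/2 + 1/4·1 = 3/4.
Similarly for Rh via the mother's Rh distribution: P(Rh+) = 7/8.
Independent loci: 3/4 × 7/8 = 21/32.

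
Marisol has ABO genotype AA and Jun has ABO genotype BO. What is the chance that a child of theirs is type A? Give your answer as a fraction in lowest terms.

ABO cross AA × BO → offspring phenotypes: 1/2 A, 1/2 AB.
So P(type A) = 1/2.

1/2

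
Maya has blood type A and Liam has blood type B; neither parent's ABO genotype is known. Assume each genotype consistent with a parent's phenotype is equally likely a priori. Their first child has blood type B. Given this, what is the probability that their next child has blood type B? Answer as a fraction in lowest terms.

Possible genotypes: Maya ∈ {AA, AO}; Liam ∈ {BB, BO}.
Weight each parental genotype pair by prior × P(type-B child):
  AO × BB: posterior weight 2/3; P(next child type B) = 1/2.
  AO × BO: posterior weight 1/3; P(next child type B) = 1/4.
Weighted sum = 5/12.

5/12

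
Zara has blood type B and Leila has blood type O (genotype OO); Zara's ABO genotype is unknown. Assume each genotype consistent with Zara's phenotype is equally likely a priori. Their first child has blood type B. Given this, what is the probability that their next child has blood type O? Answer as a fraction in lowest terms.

1/6

Possible genotypes: Zara ∈ {BB, BO}; Leila ∈ {OO}.
Weight each parental genotype pair by prior × P(type-B child):
  BB × OO: posterior weight 2/3; P(next child type O) = 0.
  BO × OO: posterior weight 1/3; P(next child type O) = 1/2.
Weighted sum = 1/6.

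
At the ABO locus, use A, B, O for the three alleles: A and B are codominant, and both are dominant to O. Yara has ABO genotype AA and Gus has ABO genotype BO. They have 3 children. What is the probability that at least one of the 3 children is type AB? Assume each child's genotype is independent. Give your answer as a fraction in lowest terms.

7/8

ABO cross AA × BO → 1/2 A, 1/2 AB.
So P(type AB) = 1/2 per child.
P(none) = (1/2)^3 = 1/8; P(at least one) = 1 − 1/8 = 7/8.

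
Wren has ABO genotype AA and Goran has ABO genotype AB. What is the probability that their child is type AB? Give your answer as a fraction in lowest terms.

1/2

ABO cross AA × AB → offspring phenotypes: 1/2 A, 1/2 AB.
So P(type AB) = 1/2.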